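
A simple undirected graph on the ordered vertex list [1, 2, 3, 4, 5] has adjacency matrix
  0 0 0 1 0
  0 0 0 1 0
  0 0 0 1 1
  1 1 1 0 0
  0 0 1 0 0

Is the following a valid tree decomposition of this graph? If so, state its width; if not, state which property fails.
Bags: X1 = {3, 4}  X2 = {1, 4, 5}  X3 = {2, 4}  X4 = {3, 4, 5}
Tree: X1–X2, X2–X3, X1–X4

A tree decomposition must satisfy three properties: every vertex lies in some bag; for every edge, both endpoints lie together in some bag; and for every vertex, the bags containing it form a connected subtree. Here bags containing vertex 5 are not connected in the tree, so the decomposition is invalid.

No — bags containing vertex 5 are not connected in the tree.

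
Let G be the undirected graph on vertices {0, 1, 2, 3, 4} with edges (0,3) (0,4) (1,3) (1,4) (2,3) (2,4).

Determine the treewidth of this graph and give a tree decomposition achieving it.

Every bag has size at most 3, so the width is 3 − 1 = 2 and tw(G) ≤ 2. For the lower bound, G contains the cycle 1–4–0–3–1, so G is not a forest; only forests have treewidth ≤ 1, hence tw(G) ≥ 2. Therefore the treewidth is 2.

Treewidth 2.
One optimal decomposition is:
Bags: B1 = {1, 3, 4}  B2 = {0, 3, 4}  B3 = {2, 3, 4}
Tree: B1–B2, B2–B3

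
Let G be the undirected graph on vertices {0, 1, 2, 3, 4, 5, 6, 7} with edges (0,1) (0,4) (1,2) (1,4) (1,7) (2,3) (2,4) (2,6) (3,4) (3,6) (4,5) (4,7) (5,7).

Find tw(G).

2

A width-2 tree decomposition is:
Bags: B1 = {1, 2, 4}  B2 = {1, 4, 7}  B3 = {2, 3, 4}  B4 = {2, 3, 6}  B5 = {0, 1, 4}  B6 = {4, 5, 7}
Tree: B1–B2, B1–B3, B3–B4, B2–B5, B2–B6
The largest bag has 3 vertices, giving width 2; this decomposition certifies tw(G) ≤ 2. On the other hand G contains the 3-clique {0, 1, 4}. A clique must lie in a single bag of any decomposition, so no decomposition can have width below 2. Hence tw(G) = 2 exactly.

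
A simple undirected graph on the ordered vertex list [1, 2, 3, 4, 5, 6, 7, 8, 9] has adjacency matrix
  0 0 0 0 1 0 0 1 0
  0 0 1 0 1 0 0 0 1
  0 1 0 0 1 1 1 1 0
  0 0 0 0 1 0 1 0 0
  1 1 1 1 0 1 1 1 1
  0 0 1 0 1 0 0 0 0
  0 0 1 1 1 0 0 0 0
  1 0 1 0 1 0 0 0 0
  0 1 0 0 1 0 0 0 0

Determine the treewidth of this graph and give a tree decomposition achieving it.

Treewidth 2.
One optimal decomposition is:
Bags: B1 = {3, 5, 6}  B2 = {2, 3, 5}  B3 = {2, 5, 9}  B4 = {3, 5, 8}  B5 = {1, 5, 8}  B6 = {3, 5, 7}  B7 = {4, 5, 7}
Tree: B1–B2, B2–B3, B2–B4, B4–B5, B2–B6, B6–B7

Each bag holds 3 vertices, so the decomposition has width 2, which upper-bounds the treewidth. For the lower bound, the 3 vertices {1, 5, 8} are pairwise adjacent, and any tree decomposition puts a clique entirely inside one bag — forcing width ≥ 2. Hence tw(G) = 2 exactly.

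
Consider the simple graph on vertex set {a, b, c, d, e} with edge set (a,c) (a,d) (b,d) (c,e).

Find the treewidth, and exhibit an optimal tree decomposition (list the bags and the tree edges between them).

The largest bag has 2 vertices, giving width 1; this decomposition certifies tw(G) ≤ 1. Any graph with an edge has treewidth ≥ 1, and G has the edge b–d. The upper and lower bounds meet at 1, so that is the treewidth.

Treewidth 1.
One such decomposition:
Bags: B1 = {b, d}  B2 = {a, d}  B3 = {a, c}  B4 = {c, e}
Tree: B1–B2, B2–B3, B3–B4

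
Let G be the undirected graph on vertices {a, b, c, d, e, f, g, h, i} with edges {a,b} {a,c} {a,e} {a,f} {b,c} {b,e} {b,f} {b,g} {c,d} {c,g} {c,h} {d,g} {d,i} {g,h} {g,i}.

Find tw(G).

2

A width-2 tree decomposition is:
Bags: B1 = {a, b, f}  B2 = {a, b, c}  B3 = {b, c, g}  B4 = {c, d, g}  B5 = {d, g, i}  B6 = {a, b, e}  B7 = {c, g, h}
Tree: B1–B2, B2–B3, B3–B4, B4–B5, B1–B6, B4–B7
Each bag holds 3 vertices, so the decomposition has width 2, which upper-bounds the treewidth. On the other hand G contains the 3-clique {c, d, g}. A clique must lie in a single bag of any decomposition, so no decomposition can have width below 2. Therefore the treewidth is 2.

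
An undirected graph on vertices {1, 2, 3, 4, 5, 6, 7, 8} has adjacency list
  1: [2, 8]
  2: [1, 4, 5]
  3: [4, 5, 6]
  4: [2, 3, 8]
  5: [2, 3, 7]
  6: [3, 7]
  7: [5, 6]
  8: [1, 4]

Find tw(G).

A width-2 tree decomposition is:
Bags: B1 = {3, 6, 7}  B2 = {3, 5, 7}  B3 = {3, 4, 5}  B4 = {2, 4, 5}  B5 = {2, 4, 8}  B6 = {1, 2, 8}
Tree: B1–B2, B2–B3, B3–B4, B4–B5, B5–B6
Every bag has size at most 3, so the width is 3 − 1 = 2 and tw(G) ≤ 2. The edges 6–7–5–3–6 form a cycle, so G is not a tree and its treewidth is at least 2. The upper and lower bounds meet at 2, so that is the treewidth.

2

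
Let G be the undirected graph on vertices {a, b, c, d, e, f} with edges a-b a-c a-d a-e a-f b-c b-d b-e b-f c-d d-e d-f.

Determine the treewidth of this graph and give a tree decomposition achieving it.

Treewidth 3.
One such decomposition:
Bags: B1 = {a, b, d, f}  B2 = {a, b, d, e}  B3 = {a, b, c, d}
Tree: B1–B2, B1–B3

Each bag holds 4 vertices, so the decomposition has width 3, which upper-bounds the treewidth. On the other hand G contains the 4-clique {a, b, d, e}. A clique must lie in a single bag of any decomposition, so no decomposition can have width below 3. The upper and lower bounds meet at 3, so that is the treewidth.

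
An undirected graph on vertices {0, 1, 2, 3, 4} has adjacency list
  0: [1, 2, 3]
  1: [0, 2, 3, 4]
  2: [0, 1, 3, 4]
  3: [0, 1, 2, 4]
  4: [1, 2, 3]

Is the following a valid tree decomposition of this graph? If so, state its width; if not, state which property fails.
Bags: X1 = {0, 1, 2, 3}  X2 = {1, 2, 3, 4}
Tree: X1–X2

Vertex coverage: the bags together contain {0, 1, 2, 3, 4}, the full vertex set. Edge coverage: each edge of G has both endpoints in at least one bag. Running intersection: for every vertex, the bags containing it form a connected subtree. All three properties hold, so this is a valid tree decomposition of width max|bag| − 1 = 3, and hence tw(G) ≤ 3.

Yes; width 3.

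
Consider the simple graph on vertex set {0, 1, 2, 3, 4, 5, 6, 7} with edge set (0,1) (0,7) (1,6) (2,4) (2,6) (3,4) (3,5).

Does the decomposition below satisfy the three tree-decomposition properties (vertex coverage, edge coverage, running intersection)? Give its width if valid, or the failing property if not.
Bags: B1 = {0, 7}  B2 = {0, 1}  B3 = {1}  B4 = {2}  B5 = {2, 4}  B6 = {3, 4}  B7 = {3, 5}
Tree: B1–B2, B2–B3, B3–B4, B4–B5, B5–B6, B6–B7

A tree decomposition must satisfy three properties: every vertex lies in some bag; for every edge, both endpoints lie together in some bag; and for every vertex, the bags containing it form a connected subtree. Here vertex 6 appears in no bag, so the decomposition is invalid.

No — vertex 6 appears in no bag.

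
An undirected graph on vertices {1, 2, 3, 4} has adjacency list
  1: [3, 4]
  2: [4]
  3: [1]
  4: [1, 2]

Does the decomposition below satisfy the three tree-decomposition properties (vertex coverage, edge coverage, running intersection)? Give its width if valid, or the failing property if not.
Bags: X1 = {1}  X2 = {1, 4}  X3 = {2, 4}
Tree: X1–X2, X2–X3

No — vertex 3 appears in no bag.

A tree decomposition must satisfy three properties: every vertex lies in some bag; for every edge, both endpoints lie together in some bag; and for every vertex, the bags containing it form a connected subtree. Here vertex 3 appears in no bag, so the decomposition is invalid.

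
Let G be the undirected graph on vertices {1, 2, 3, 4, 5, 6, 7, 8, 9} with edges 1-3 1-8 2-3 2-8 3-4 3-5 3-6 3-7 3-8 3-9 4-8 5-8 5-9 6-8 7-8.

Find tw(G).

2

A width-2 tree decomposition is:
Bags: B1 = {2, 3, 8}  B2 = {1, 3, 8}  B3 = {3, 4, 8}  B4 = {3, 6, 8}  B5 = {3, 5, 8}  B6 = {3, 7, 8}  B7 = {3, 5, 9}
Tree: B1–B2, B2–B3, B2–B4, B1–B5, B5–B6, B5–B7
The largest bag has 3 vertices, giving width 2; this decomposition certifies tw(G) ≤ 2. Conversely, {1, 3, 8} is a clique of size 3, and the vertices of any clique must share a bag in every tree decomposition; so some bag has ≥ 3 vertices and tw(G) ≥ 2. Therefore the treewidth is 2.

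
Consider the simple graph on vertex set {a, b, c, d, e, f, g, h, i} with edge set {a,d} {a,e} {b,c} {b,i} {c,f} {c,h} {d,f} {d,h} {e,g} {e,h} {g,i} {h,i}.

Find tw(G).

A width-3 tree decomposition is:
Bags: B1 = {b, c, d, f}  B2 = {b, c, d, h}  B3 = {b, d, h, i}  B4 = {a, d, h, i}  B5 = {a, e, h, i}  B6 = {a, e, g, i}
Tree: B1–B2, B2–B3, B3–B4, B4–B5, B5–B6
Every bag has size at most 4, so the width is 4 − 1 = 3 and tw(G) ≤ 3. For the lower bound: the 4 vertex sets {b,c,f}, {d}, {h}, {a,e,g,i} are disjoint, each induces a connected subgraph, and every pair is joined by at least one edge of G. Contracting each set to a single vertex therefore yields K_{4} as a minor, and since treewidth is minor-monotone, tw(G) ≥ tw(K_{4}) = 3. Hence tw(G) = 3 exactly.

3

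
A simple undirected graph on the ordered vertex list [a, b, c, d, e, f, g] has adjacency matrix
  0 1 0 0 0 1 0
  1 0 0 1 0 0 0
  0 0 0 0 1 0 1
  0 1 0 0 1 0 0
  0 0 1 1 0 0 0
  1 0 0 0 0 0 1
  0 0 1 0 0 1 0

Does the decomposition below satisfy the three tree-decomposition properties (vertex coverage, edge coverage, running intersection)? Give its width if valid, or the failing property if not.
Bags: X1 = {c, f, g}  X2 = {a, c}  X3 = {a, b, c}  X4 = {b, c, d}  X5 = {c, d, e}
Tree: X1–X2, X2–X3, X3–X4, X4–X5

No — edge (f,a) lies in no bag.

A tree decomposition must satisfy three properties: every vertex lies in some bag; for every edge, both endpoints lie together in some bag; and for every vertex, the bags containing it form a connected subtree. Here edge (f,a) lies in no bag, so the decomposition is invalid.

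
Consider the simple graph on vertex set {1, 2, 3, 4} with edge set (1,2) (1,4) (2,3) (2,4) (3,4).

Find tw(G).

A width-2 tree decomposition is:
Bags: B1 = {2, 3, 4}  B2 = {1, 2, 4}
Tree: B1–B2
Every bag has size at most 3, so the width is 3 − 1 = 2 and tw(G) ≤ 2. Conversely, {1, 2, 4} is a clique of size 3, and the vertices of any clique must share a bag in every tree decomposition; so some bag has ≥ 3 vertices and tw(G) ≥ 2. The upper and lower bounds meet at 2, so that is the treewidth.

2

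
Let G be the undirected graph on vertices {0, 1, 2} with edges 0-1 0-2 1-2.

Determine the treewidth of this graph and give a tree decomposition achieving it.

With just one bag of size 3, the width is 3 − 1 = 2, so tw(G) ≤ 2. Conversely, {0, 1, 2} is a clique of size 3, and the vertices of any clique must share a bag in every tree decomposition; so some bag has ≥ 3 vertices and tw(G) ≥ 2. Hence tw(G) = 2 exactly.

Treewidth 2.
One optimal decomposition is:
Bags: B1 = {0, 1, 2}
Tree: (single bag)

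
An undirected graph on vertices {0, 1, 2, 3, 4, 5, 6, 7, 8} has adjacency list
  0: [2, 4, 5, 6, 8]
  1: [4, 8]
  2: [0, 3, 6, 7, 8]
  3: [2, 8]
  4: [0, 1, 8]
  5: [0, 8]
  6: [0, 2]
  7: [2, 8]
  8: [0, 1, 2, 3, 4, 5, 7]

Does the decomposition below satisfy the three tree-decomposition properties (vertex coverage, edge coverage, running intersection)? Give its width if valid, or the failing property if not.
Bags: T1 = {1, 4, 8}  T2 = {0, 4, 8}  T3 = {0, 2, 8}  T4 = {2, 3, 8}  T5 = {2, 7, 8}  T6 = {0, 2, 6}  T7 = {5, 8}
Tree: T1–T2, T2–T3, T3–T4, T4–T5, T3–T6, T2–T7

No — edge (0,5) lies in no bag.

A tree decomposition must satisfy three properties: every vertex lies in some bag; for every edge, both endpoints lie together in some bag; and for every vertex, the bags containing it form a connected subtree. Here edge (0,5) lies in no bag, so the decomposition is invalid.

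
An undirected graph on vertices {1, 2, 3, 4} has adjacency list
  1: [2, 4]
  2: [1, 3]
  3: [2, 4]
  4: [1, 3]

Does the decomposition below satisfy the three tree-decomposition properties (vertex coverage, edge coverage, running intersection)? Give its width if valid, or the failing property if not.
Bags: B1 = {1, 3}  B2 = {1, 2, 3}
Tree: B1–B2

A tree decomposition must satisfy three properties: every vertex lies in some bag; for every edge, both endpoints lie together in some bag; and for every vertex, the bags containing it form a connected subtree. Here vertex 4 appears in no bag, so the decomposition is invalid.

No — vertex 4 appears in no bag.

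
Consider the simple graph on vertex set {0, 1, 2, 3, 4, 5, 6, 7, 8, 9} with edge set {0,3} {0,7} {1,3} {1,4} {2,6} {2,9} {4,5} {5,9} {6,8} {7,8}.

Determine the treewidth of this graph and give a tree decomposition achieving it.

Treewidth 2.
Bags: B1 = {1, 4, 5}  B2 = {1, 5, 9}  B3 = {1, 2, 9}  B4 = {1, 2, 6}  B5 = {1, 6, 8}  B6 = {1, 7, 8}  B7 = {0, 1, 7}  B8 = {0, 1, 3}
Tree: B1–B2, B2–B3, B3–B4, B4–B5, B5–B6, B6–B7, B7–B8

Each bag holds 3 vertices, so the decomposition has width 2, which upper-bounds the treewidth. For the lower bound, G contains the cycle 1–4–5–9–2–6–8–7–0–3–1, so G is not a forest; only forests have treewidth ≤ 1, hence tw(G) ≥ 2. Combining the bounds, tw(G) = 2.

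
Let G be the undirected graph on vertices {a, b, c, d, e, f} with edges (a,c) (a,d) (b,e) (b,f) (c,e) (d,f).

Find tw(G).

2

A width-2 tree decomposition is:
Bags: B1 = {b, c, e}  B2 = {a, b, c}  B3 = {a, b, d}  B4 = {b, d, f}
Tree: B1–B2, B2–B3, B3–B4
Each bag holds 3 vertices, so the decomposition has width 2, which upper-bounds the treewidth. Since b–e–c–a–d–f–b is a cycle in G, G is not acyclic. Forests are exactly the graphs of treewidth ≤ 1, so tw(G) ≥ 2. Therefore the treewidth is 2.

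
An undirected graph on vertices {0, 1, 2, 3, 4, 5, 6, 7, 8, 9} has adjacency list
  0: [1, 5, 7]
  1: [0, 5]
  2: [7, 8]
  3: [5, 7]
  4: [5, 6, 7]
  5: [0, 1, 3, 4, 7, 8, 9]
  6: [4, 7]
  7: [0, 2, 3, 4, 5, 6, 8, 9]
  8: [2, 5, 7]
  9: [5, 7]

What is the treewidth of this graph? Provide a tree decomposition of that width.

The largest bag has 3 vertices, giving width 2; this decomposition certifies tw(G) ≤ 2. On the other hand G contains the 3-clique {0, 1, 5}. A clique must lie in a single bag of any decomposition, so no decomposition can have width below 2. Hence tw(G) = 2 exactly.

Treewidth 2.
One optimal decomposition is:
Bags: B1 = {4, 5, 7}  B2 = {4, 6, 7}  B3 = {0, 5, 7}  B4 = {5, 7, 8}  B5 = {0, 1, 5}  B6 = {2, 7, 8}  B7 = {3, 5, 7}  B8 = {5, 7, 9}
Tree: B1–B2, B1–B3, B1–B4, B3–B5, B4–B6, B4–B7, B1–B8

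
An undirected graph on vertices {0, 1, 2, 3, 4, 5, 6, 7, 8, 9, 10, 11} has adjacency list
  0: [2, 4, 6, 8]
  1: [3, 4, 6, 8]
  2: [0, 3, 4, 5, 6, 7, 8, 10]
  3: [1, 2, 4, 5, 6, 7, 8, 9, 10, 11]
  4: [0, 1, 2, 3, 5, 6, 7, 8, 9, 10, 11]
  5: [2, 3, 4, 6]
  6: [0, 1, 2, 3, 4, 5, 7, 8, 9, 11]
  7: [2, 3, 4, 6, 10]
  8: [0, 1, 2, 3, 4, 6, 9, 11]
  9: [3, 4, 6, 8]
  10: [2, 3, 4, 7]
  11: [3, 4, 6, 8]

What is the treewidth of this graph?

A width-4 tree decomposition is:
Bags: B1 = {2, 3, 4, 6, 7}  B2 = {2, 3, 4, 5, 6}  B3 = {2, 3, 4, 6, 8}  B4 = {3, 4, 6, 8, 9}  B5 = {1, 3, 4, 6, 8}  B6 = {3, 4, 6, 8, 11}  B7 = {0, 2, 4, 6, 8}  B8 = {2, 3, 4, 7, 10}
Tree: B1–B2, B2–B3, B3–B4, B3–B5, B4–B6, B3–B7, B1–B8
The largest bag has 5 vertices, giving width 4; this decomposition certifies tw(G) ≤ 4. On the other hand G contains the 5-clique {0, 2, 4, 6, 8}. A clique must lie in a single bag of any decomposition, so no decomposition can have width below 4. The upper and lower bounds meet at 4, so that is the treewidth.

4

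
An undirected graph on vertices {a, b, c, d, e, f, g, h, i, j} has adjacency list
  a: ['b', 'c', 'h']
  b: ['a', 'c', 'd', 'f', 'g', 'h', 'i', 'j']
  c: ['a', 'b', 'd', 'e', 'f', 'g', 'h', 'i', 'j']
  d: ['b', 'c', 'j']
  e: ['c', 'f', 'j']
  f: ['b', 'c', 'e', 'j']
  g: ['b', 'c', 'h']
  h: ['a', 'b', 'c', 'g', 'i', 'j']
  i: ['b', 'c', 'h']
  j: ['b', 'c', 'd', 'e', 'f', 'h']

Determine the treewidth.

3

A width-3 tree decomposition is:
Bags: B1 = {b, c, h, j}  B2 = {a, b, c, h}  B3 = {b, c, h, i}  B4 = {b, c, f, j}  B5 = {b, c, d, j}  B6 = {c, e, f, j}  B7 = {b, c, g, h}
Tree: B1–B2, B2–B3, B1–B4, B1–B5, B4–B6, B3–B7
The largest bag has 4 vertices, giving width 3; this decomposition certifies tw(G) ≤ 3. For the lower bound, the 4 vertices {c, e, f, j} are pairwise adjacent, and any tree decomposition puts a clique entirely inside one bag — forcing width ≥ 3. The upper and lower bounds meet at 3, so that is the treewidth.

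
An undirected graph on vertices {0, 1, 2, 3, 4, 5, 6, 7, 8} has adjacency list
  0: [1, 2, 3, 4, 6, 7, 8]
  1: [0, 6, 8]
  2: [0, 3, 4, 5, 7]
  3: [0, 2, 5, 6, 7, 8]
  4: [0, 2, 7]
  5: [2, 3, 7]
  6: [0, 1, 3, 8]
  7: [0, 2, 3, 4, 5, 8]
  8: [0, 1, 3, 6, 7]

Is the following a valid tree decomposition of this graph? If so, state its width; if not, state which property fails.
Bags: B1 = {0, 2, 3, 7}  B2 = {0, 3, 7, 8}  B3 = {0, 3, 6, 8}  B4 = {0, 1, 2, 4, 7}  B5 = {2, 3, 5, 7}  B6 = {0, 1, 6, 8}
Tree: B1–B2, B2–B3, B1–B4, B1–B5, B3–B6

A tree decomposition must satisfy three properties: every vertex lies in some bag; for every edge, both endpoints lie together in some bag; and for every vertex, the bags containing it form a connected subtree. Here bags containing vertex 1 are not connected in the tree, so the decomposition is invalid.

No — bags containing vertex 1 are not connected in the tree.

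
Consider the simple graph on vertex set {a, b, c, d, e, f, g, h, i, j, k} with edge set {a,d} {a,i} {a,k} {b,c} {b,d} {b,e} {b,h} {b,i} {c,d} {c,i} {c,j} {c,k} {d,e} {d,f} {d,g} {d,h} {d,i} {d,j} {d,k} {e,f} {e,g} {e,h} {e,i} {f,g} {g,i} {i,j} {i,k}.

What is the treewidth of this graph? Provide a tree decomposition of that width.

Treewidth 3.
Bags: B1 = {b, c, d, i}  B2 = {c, d, i, k}  B3 = {b, d, e, i}  B4 = {a, d, i, k}  B5 = {d, e, g, i}  B6 = {c, d, i, j}  B7 = {b, d, e, h}  B8 = {d, e, f, g}
Tree: B1–B2, B1–B3, B2–B4, B3–B5, B1–B6, B3–B7, B5–B8

Every bag has size at most 4, so the width is 4 − 1 = 3 and tw(G) ≤ 3. On the other hand G contains the 4-clique {b, d, e, h}. A clique must lie in a single bag of any decomposition, so no decomposition can have width below 3. The upper and lower bounds meet at 3, so that is the treewidth.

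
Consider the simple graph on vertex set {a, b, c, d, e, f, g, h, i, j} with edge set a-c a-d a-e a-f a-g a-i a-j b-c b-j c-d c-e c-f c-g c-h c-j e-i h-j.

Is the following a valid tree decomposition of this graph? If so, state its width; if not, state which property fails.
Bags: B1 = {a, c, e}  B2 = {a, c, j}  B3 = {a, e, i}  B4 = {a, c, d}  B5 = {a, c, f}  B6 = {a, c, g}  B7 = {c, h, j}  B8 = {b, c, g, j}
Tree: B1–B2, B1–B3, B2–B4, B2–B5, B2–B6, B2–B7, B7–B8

A tree decomposition must satisfy three properties: every vertex lies in some bag; for every edge, both endpoints lie together in some bag; and for every vertex, the bags containing it form a connected subtree. Here bags containing vertex g are not connected in the tree, so the decomposition is invalid.

No — bags containing vertex g are not connected in the tree.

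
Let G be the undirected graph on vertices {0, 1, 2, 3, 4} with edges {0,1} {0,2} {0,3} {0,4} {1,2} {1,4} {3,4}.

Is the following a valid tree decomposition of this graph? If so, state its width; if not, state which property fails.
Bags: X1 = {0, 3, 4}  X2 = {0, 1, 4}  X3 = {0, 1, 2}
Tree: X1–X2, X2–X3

Every vertex of G appears in some bag (union = {0, 1, 2, 3, 4}); every edge is covered by a bag; and for each vertex v the set of bags containing v is connected in the bag tree. The decomposition is therefore valid. The largest bag has 3 vertices, so the width is 2.

Yes; width 2.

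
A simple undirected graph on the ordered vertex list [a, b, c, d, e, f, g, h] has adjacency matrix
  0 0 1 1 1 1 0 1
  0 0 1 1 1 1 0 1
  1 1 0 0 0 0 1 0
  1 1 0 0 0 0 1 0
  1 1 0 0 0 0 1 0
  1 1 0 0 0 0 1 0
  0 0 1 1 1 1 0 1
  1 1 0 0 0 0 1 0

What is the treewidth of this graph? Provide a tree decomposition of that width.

Each bag holds 4 vertices, so the decomposition has width 3, which upper-bounds the treewidth. For the lower bound: the 4 vertex sets {a,f}, {e,g}, {b}, {c} are disjoint, each induces a connected subgraph, and every pair is joined by at least one edge of G. Contracting each set to a single vertex therefore yields K_{4} as a minor, and since treewidth is minor-monotone, tw(G) ≥ tw(K_{4}) = 3. Hence tw(G) = 3 exactly.

Treewidth 3.
One such decomposition:
Bags: B1 = {a, b, f, g}  B2 = {a, b, e, g}  B3 = {a, b, c, g}  B4 = {a, b, d, g}  B5 = {a, b, g, h}
Tree: B1–B2, B2–B3, B3–B4, B4–B5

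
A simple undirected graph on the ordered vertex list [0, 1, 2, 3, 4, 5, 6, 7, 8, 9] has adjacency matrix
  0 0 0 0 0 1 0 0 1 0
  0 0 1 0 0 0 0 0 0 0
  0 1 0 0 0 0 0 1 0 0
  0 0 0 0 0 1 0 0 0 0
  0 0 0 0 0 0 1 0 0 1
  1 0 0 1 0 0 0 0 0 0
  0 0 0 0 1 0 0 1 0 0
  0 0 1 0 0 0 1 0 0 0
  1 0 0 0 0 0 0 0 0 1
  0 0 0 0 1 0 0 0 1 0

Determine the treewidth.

1

A width-1 tree decomposition is:
Bags: B1 = {1, 2}  B2 = {2, 7}  B3 = {6, 7}  B4 = {4, 6}  B5 = {4, 9}  B6 = {8, 9}  B7 = {0, 8}  B8 = {0, 5}  B9 = {3, 5}
Tree: B1–B2, B2–B3, B3–B4, B4–B5, B5–B6, B6–B7, B7–B8, B8–B9
Every bag has size at most 2, so the width is 2 − 1 = 1 and tw(G) ≤ 1. Any graph with an edge has treewidth ≥ 1, and G has the edge 1–2. The upper and lower bounds meet at 1, so that is the treewidth.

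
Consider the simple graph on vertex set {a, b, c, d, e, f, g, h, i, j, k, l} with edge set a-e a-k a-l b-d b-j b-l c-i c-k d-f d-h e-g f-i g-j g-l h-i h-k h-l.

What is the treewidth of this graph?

A width-3 tree decomposition is:
Bags: B1 = {c, d, f, i}  B2 = {c, d, h, i}  B3 = {c, d, h, k}  B4 = {b, d, h, k}  B5 = {b, h, k, l}  B6 = {a, b, k, l}  B7 = {a, b, j, l}  B8 = {a, g, j, l}  B9 = {a, e, g, j}
Tree: B1–B2, B2–B3, B3–B4, B4–B5, B5–B6, B6–B7, B7–B8, B8–B9
Every bag has size at most 4, so the width is 4 − 1 = 3 and tw(G) ≤ 3. For the lower bound: the 4 vertex sets {c,f,i}, {d}, {h}, {a,b,k,l} are disjoint, each induces a connected subgraph, and every pair is joined by at least one edge of G. Contracting each set to a single vertex therefore yields K_{4} as a minor, and since treewidth is minor-monotone, tw(G) ≥ tw(K_{4}) = 3. Therefore the treewidth is 3.

3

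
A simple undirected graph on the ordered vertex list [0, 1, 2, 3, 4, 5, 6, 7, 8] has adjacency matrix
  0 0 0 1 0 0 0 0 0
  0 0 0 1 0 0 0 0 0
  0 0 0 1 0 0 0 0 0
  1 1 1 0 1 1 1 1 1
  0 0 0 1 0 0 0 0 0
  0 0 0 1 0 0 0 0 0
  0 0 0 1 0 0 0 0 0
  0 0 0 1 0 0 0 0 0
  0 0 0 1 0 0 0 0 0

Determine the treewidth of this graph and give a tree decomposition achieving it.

Treewidth 1.
One optimal decomposition is:
Bags: B1 = {3, 5}  B2 = {3, 7}  B3 = {1, 3}  B4 = {3, 4}  B5 = {2, 3}  B6 = {3, 6}  B7 = {3, 8}  B8 = {0, 3}
Tree: B1–B2, B2–B3, B2–B4, B3–B5, B4–B6, B5–B7, B1–B8

The largest bag has 2 vertices, giving width 1; this decomposition certifies tw(G) ≤ 1. Since G has at least one edge (e.g. 5–3), it is not an edgeless graph, so tw(G) ≥ 1. The upper and lower bounds meet at 1, so that is the treewidth.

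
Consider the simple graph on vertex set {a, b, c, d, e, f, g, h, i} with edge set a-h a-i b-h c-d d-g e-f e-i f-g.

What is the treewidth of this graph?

A width-1 tree decomposition is:
Bags: B1 = {b, h}  B2 = {a, h}  B3 = {a, i}  B4 = {e, i}  B5 = {e, f}  B6 = {f, g}  B7 = {d, g}  B8 = {c, d}
Tree: B1–B2, B2–B3, B3–B4, B4–B5, B5–B6, B6–B7, B7–B8
Each bag holds 2 vertices, so the decomposition has width 1, which upper-bounds the treewidth. Any graph with an edge has treewidth ≥ 1, and G has the edge b–h. Therefore the treewidth is 1.

1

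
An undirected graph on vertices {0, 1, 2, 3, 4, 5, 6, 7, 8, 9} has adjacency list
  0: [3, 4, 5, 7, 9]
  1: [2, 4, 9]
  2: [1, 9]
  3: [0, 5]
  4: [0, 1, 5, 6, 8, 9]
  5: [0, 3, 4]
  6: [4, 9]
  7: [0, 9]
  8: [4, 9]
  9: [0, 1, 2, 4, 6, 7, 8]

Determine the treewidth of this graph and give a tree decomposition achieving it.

Treewidth 2.
Bags: B1 = {0, 4, 9}  B2 = {0, 7, 9}  B3 = {0, 4, 5}  B4 = {1, 4, 9}  B5 = {1, 2, 9}  B6 = {0, 3, 5}  B7 = {4, 8, 9}  B8 = {4, 6, 9}
Tree: B1–B2, B1–B3, B1–B4, B4–B5, B3–B6, B4–B7, B4–B8

The largest bag has 3 vertices, giving width 2; this decomposition certifies tw(G) ≤ 2. For the lower bound, the 3 vertices {1, 2, 9} are pairwise adjacent, and any tree decomposition puts a clique entirely inside one bag — forcing width ≥ 2. Hence tw(G) = 2 exactly.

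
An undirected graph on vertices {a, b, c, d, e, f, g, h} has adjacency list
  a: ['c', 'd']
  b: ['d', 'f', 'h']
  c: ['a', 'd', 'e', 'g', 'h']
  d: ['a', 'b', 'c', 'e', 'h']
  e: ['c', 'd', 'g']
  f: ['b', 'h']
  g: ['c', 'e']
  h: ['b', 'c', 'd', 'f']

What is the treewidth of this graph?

2

A width-2 tree decomposition is:
Bags: B1 = {c, d, e}  B2 = {c, d, h}  B3 = {b, d, h}  B4 = {b, f, h}  B5 = {c, e, g}  B6 = {a, c, d}
Tree: B1–B2, B2–B3, B3–B4, B1–B5, B1–B6
Each bag holds 3 vertices, so the decomposition has width 2, which upper-bounds the treewidth. Conversely, {c, d, e} is a clique of size 3, and the vertices of any clique must share a bag in every tree decomposition; so some bag has ≥ 3 vertices and tw(G) ≥ 2. The upper and lower bounds meet at 2, so that is the treewidth.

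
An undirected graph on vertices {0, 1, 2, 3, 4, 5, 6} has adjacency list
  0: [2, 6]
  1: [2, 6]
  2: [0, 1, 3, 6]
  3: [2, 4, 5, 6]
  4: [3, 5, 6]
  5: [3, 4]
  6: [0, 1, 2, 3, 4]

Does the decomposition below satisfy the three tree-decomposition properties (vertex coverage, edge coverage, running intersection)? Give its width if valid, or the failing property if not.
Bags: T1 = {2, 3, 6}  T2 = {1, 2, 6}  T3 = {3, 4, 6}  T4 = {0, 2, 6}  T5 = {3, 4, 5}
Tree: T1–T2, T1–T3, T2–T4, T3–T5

Vertex coverage: the bags together contain {0, 1, 2, 3, 4, 5, 6}, the full vertex set. Edge coverage: each edge of G has both endpoints in at least one bag. Running intersection: for every vertex, the bags containing it form a connected subtree. All three properties hold, so this is a valid tree decomposition of width max|bag| − 1 = 2, and hence tw(G) ≤ 2.

Yes; width 2.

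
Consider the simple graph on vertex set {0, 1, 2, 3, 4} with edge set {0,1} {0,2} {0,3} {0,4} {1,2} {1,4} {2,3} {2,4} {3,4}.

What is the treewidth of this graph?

3

A width-3 tree decomposition is:
Bags: B1 = {0, 2, 3, 4}  B2 = {0, 1, 2, 4}
Tree: B1–B2
Every bag has size at most 4, so the width is 4 − 1 = 3 and tw(G) ≤ 3. For the lower bound, the 4 vertices {0, 1, 2, 4} are pairwise adjacent, and any tree decomposition puts a clique entirely inside one bag — forcing width ≥ 3. Therefore the treewidth is 3.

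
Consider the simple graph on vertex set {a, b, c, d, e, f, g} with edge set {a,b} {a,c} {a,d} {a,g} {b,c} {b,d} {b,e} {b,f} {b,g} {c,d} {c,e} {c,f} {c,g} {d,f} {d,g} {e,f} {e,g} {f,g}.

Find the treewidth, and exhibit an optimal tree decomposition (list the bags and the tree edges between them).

The largest bag has 5 vertices, giving width 4; this decomposition certifies tw(G) ≤ 4. For the lower bound, the 5 vertices {b, c, d, f, g} are pairwise adjacent, and any tree decomposition puts a clique entirely inside one bag — forcing width ≥ 4. Therefore the treewidth is 4.

Treewidth 4.
One optimal decomposition is:
Bags: B1 = {b, c, d, f, g}  B2 = {a, b, c, d, g}  B3 = {b, c, e, f, g}
Tree: B1–B2, B1–B3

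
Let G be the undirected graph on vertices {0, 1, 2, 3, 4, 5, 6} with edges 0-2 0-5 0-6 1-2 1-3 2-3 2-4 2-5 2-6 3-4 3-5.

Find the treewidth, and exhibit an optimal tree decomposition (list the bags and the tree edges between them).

Treewidth 2.
Bags: B1 = {0, 2, 6}  B2 = {0, 2, 5}  B3 = {2, 3, 5}  B4 = {2, 3, 4}  B5 = {1, 2, 3}
Tree: B1–B2, B2–B3, B3–B4, B3–B5

The largest bag has 3 vertices, giving width 2; this decomposition certifies tw(G) ≤ 2. On the other hand G contains the 3-clique {0, 2, 5}. A clique must lie in a single bag of any decomposition, so no decomposition can have width below 2. The upper and lower bounds meet at 2, so that is the treewidth.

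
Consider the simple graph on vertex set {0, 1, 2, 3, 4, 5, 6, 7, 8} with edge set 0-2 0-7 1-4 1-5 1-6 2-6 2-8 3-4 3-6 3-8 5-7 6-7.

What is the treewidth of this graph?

3

A width-3 tree decomposition is:
Bags: B1 = {0, 1, 5, 7}  B2 = {0, 1, 6, 7}  B3 = {0, 1, 2, 6}  B4 = {1, 2, 4, 6}  B5 = {2, 3, 4, 6}  B6 = {2, 3, 4, 8}
Tree: B1–B2, B2–B3, B3–B4, B4–B5, B5–B6
Every bag has size at most 4, so the width is 4 − 1 = 3 and tw(G) ≤ 3. For the lower bound: the 4 vertex sets {0,5,7}, {1}, {6}, {2,3,4,8} are disjoint, each induces a connected subgraph, and every pair is joined by at least one edge of G. Contracting each set to a single vertex therefore yields K_{4} as a minor, and since treewidth is minor-monotone, tw(G) ≥ tw(K_{4}) = 3. The upper and lower bounds meet at 3, so that is the treewidth.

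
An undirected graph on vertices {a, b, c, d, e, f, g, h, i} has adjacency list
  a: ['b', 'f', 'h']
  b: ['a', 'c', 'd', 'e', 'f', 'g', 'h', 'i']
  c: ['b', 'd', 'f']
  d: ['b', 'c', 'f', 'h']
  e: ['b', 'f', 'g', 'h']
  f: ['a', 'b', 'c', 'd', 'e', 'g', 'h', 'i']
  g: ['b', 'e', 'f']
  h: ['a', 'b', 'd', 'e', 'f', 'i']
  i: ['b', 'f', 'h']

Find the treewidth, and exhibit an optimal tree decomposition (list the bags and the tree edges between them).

Treewidth 3.
One such decomposition:
Bags: B1 = {b, f, h, i}  B2 = {b, e, f, h}  B3 = {b, e, f, g}  B4 = {a, b, f, h}  B5 = {b, d, f, h}  B6 = {b, c, d, f}
Tree: B1–B2, B2–B3, B1–B4, B1–B5, B5–B6

The largest bag has 4 vertices, giving width 3; this decomposition certifies tw(G) ≤ 3. Conversely, {b, e, f, g} is a clique of size 4, and the vertices of any clique must share a bag in every tree decomposition; so some bag has ≥ 4 vertices and tw(G) ≥ 3. Hence tw(G) = 3 exactly.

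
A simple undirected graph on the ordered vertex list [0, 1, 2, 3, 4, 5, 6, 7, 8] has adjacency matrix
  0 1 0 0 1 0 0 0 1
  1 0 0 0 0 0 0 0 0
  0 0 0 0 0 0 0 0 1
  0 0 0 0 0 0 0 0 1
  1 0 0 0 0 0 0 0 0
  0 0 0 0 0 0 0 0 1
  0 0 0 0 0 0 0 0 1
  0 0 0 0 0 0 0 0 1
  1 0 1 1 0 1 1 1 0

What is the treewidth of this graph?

A width-1 tree decomposition is:
Bags: B1 = {5, 8}  B2 = {2, 8}  B3 = {0, 8}  B4 = {6, 8}  B5 = {0, 1}  B6 = {3, 8}  B7 = {7, 8}  B8 = {0, 4}
Tree: B1–B2, B1–B3, B1–B4, B3–B5, B3–B6, B6–B7, B5–B8
Each bag holds 2 vertices, so the decomposition has width 1, which upper-bounds the treewidth. Since G has at least one edge (e.g. 5–8), it is not an edgeless graph, so tw(G) ≥ 1. The upper and lower bounds meet at 1, so that is the treewidth.

1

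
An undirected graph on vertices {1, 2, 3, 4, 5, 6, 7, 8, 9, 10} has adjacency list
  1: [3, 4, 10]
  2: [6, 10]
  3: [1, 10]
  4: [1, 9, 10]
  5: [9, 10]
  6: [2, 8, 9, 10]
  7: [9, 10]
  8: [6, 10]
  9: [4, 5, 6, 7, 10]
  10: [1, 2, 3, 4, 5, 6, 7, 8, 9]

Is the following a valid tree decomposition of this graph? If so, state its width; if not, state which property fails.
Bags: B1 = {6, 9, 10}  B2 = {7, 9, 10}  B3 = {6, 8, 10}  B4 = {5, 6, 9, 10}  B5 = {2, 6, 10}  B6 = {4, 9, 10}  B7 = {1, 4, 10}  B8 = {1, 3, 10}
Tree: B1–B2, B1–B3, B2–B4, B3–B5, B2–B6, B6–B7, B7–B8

A tree decomposition must satisfy three properties: every vertex lies in some bag; for every edge, both endpoints lie together in some bag; and for every vertex, the bags containing it form a connected subtree. Here bags containing vertex 6 are not connected in the tree, so the decomposition is invalid.

No — bags containing vertex 6 are not connected in the tree.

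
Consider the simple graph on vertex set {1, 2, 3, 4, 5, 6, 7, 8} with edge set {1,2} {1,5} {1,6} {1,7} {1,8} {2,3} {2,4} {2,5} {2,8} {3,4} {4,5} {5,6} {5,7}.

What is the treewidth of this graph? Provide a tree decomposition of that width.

The largest bag has 3 vertices, giving width 2; this decomposition certifies tw(G) ≤ 2. Conversely, {1, 2, 8} is a clique of size 3, and the vertices of any clique must share a bag in every tree decomposition; so some bag has ≥ 3 vertices and tw(G) ≥ 2. Therefore the treewidth is 2.

Treewidth 2.
One optimal decomposition is:
Bags: B1 = {2, 4, 5}  B2 = {1, 2, 5}  B3 = {2, 3, 4}  B4 = {1, 5, 6}  B5 = {1, 2, 8}  B6 = {1, 5, 7}
Tree: B1–B2, B1–B3, B2–B4, B2–B5, B4–B6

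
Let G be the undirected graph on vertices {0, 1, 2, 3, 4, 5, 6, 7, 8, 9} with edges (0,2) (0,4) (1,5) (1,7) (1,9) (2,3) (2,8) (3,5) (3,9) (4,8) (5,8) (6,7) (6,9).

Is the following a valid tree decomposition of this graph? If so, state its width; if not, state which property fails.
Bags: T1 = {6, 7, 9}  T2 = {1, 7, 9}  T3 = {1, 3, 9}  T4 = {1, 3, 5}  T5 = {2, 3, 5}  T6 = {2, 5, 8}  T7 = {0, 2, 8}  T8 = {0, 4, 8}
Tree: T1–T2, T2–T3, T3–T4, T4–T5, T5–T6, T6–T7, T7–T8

Yes; width 2.

Vertex coverage: the bags together contain {0, 1, 2, 3, 4, 5, 6, 7, 8, 9}, the full vertex set. Edge coverage: each edge of G has both endpoints in at least one bag. Running intersection: for every vertex, the bags containing it form a connected subtree. All three properties hold, so this is a valid tree decomposition of width max|bag| − 1 = 2, and hence tw(G) ≤ 2.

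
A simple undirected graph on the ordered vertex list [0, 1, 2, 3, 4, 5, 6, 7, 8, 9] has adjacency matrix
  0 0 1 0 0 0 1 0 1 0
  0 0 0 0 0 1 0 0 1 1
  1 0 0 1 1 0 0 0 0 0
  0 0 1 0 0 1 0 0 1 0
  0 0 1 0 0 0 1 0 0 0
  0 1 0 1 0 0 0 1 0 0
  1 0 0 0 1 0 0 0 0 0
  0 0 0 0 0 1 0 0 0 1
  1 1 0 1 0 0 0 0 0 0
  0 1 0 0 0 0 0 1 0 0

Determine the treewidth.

A width-2 tree decomposition is:
Bags: B1 = {5, 7, 9}  B2 = {1, 5, 9}  B3 = {1, 3, 5}  B4 = {1, 3, 8}  B5 = {2, 3, 8}  B6 = {0, 2, 8}  B7 = {0, 2, 4}  B8 = {0, 4, 6}
Tree: B1–B2, B2–B3, B3–B4, B4–B5, B5–B6, B6–B7, B7–B8
The largest bag has 3 vertices, giving width 2; this decomposition certifies tw(G) ≤ 2. The edges 7–9–1–5–7 form a cycle, so G is not a tree and its treewidth is at least 2. Combining the bounds, tw(G) = 2.

2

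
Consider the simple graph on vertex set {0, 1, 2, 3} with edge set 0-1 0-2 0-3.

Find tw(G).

A width-1 tree decomposition is:
Bags: B1 = {0, 1}  B2 = {0, 2}  B3 = {0, 3}
Tree: B1–B2, B1–B3
Each bag holds 2 vertices, so the decomposition has width 1, which upper-bounds the treewidth. G has an edge, so its treewidth is at least 1. The upper and lower bounds meet at 1, so that is the treewidth.

1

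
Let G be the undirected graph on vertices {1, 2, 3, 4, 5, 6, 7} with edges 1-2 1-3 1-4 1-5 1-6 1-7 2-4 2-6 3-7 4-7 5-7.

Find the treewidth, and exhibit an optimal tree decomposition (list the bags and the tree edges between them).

Treewidth 2.
One such decomposition:
Bags: B1 = {1, 2, 4}  B2 = {1, 4, 7}  B3 = {1, 3, 7}  B4 = {1, 2, 6}  B5 = {1, 5, 7}
Tree: B1–B2, B2–B3, B1–B4, B3–B5

Each bag holds 3 vertices, so the decomposition has width 2, which upper-bounds the treewidth. On the other hand G contains the 3-clique {1, 2, 4}. A clique must lie in a single bag of any decomposition, so no decomposition can have width below 2. Combining the bounds, tw(G) = 2.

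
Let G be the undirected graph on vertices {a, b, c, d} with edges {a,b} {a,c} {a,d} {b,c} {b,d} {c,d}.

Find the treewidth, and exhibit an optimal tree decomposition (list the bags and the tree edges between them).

Treewidth 3.
One optimal decomposition is:
Bags: B1 = {a, b, c, d}
Tree: (single bag)

With just one bag of size 4, the width is 4 − 1 = 3, so tw(G) ≤ 3. For the lower bound, the 4 vertices {a, b, c, d} are pairwise adjacent, and any tree decomposition puts a clique entirely inside one bag — forcing width ≥ 3. The upper and lower bounds meet at 3, so that is the treewidth.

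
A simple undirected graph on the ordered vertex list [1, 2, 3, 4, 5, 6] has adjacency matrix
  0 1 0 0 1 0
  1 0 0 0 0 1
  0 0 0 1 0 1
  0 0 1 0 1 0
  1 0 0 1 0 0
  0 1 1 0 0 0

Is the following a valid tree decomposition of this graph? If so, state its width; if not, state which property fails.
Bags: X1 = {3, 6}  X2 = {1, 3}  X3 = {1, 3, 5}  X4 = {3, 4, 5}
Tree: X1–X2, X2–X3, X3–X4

No — vertex 2 appears in no bag.

A tree decomposition must satisfy three properties: every vertex lies in some bag; for every edge, both endpoints lie together in some bag; and for every vertex, the bags containing it form a connected subtree. Here vertex 2 appears in no bag, so the decomposition is invalid.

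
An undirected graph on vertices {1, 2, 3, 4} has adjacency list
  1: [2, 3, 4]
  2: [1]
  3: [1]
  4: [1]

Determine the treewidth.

1

A width-1 tree decomposition is:
Bags: B1 = {1, 4}  B2 = {1, 2}  B3 = {1, 3}
Tree: B1–B2, B1–B3
Each bag holds 2 vertices, so the decomposition has width 1, which upper-bounds the treewidth. G has an edge, so its treewidth is at least 1. Hence tw(G) = 1 exactly.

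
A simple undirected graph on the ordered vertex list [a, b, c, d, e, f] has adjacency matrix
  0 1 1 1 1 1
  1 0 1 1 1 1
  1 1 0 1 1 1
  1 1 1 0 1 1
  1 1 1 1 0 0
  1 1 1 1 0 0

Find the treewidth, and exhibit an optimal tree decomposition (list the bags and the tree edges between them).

Every bag has size at most 5, so the width is 5 − 1 = 4 and tw(G) ≤ 4. Conversely, {a, b, c, d, e} is a clique of size 5, and the vertices of any clique must share a bag in every tree decomposition; so some bag has ≥ 5 vertices and tw(G) ≥ 4. The upper and lower bounds meet at 4, so that is the treewidth.

Treewidth 4.
One optimal decomposition is:
Bags: B1 = {a, b, c, d, e}  B2 = {a, b, c, d, f}
Tree: B1–B2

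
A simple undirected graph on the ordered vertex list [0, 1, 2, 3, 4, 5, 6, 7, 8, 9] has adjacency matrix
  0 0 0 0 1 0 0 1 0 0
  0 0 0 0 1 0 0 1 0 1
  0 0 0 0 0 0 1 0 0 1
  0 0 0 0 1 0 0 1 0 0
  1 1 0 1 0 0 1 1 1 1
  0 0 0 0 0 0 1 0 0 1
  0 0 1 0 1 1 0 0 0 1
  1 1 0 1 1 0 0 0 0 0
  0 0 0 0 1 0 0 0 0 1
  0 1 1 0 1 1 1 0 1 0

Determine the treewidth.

2

A width-2 tree decomposition is:
Bags: B1 = {4, 8, 9}  B2 = {1, 4, 9}  B3 = {1, 4, 7}  B4 = {3, 4, 7}  B5 = {4, 6, 9}  B6 = {5, 6, 9}  B7 = {2, 6, 9}  B8 = {0, 4, 7}
Tree: B1–B2, B2–B3, B3–B4, B2–B5, B5–B6, B5–B7, B3–B8
The largest bag has 3 vertices, giving width 2; this decomposition certifies tw(G) ≤ 2. Conversely, {2, 6, 9} is a clique of size 3, and the vertices of any clique must share a bag in every tree decomposition; so some bag has ≥ 3 vertices and tw(G) ≥ 2. Combining the bounds, tw(G) = 2.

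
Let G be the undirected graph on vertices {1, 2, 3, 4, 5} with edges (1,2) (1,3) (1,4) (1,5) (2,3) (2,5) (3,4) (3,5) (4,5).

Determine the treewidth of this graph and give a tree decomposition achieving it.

Every bag has size at most 4, so the width is 4 − 1 = 3 and tw(G) ≤ 3. Conversely, {1, 2, 3, 5} is a clique of size 4, and the vertices of any clique must share a bag in every tree decomposition; so some bag has ≥ 4 vertices and tw(G) ≥ 3. Therefore the treewidth is 3.

Treewidth 3.
One such decomposition:
Bags: B1 = {1, 3, 4, 5}  B2 = {1, 2, 3, 5}
Tree: B1–B2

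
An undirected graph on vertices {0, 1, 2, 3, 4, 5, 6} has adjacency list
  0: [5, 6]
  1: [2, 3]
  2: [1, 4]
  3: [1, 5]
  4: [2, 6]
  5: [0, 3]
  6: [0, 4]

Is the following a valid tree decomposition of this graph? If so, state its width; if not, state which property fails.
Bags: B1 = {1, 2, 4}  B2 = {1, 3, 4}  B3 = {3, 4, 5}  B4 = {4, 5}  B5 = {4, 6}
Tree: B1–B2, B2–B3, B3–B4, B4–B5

No — vertex 0 appears in no bag.

A tree decomposition must satisfy three properties: every vertex lies in some bag; for every edge, both endpoints lie together in some bag; and for every vertex, the bags containing it form a connected subtree. Here vertex 0 appears in no bag, so the decomposition is invalid.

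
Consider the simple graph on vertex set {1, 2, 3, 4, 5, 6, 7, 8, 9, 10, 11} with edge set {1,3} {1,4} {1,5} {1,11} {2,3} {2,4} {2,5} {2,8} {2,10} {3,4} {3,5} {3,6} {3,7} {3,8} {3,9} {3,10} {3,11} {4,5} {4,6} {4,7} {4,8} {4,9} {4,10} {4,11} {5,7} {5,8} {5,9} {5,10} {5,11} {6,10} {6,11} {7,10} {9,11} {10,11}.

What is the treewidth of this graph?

A width-4 tree decomposition is:
Bags: B1 = {3, 4, 5, 10, 11}  B2 = {3, 4, 6, 10, 11}  B3 = {2, 3, 4, 5, 10}  B4 = {3, 4, 5, 7, 10}  B5 = {1, 3, 4, 5, 11}  B6 = {3, 4, 5, 9, 11}  B7 = {2, 3, 4, 5, 8}
Tree: B1–B2, B1–B3, B3–B4, B1–B5, B1–B6, B3–B7
The largest bag has 5 vertices, giving width 4; this decomposition certifies tw(G) ≤ 4. For the lower bound, the 5 vertices {2, 3, 4, 5, 8} are pairwise adjacent, and any tree decomposition puts a clique entirely inside one bag — forcing width ≥ 4. Combining the bounds, tw(G) = 4.

4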